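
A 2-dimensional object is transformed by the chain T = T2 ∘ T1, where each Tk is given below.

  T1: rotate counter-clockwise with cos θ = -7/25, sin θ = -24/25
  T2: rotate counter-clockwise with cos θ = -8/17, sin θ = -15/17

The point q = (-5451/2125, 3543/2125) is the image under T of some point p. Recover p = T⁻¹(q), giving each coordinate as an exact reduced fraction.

T1 = [-7/25 24/25 0; -24/25 -7/25 0; 0 0 1]
T2·T1 = [-304/425 -297/425 0; 297/425 -304/425 0; 0 0 1]
det M = 1; M⁻¹ = [-304/425 297/425 0; -297/425 -304/425 0; 0 0 1]
M⁻¹ · (-5451/2125, 3543/2125)ᵀ = (3, 3/5)ᵀ

p = (3, 3/5)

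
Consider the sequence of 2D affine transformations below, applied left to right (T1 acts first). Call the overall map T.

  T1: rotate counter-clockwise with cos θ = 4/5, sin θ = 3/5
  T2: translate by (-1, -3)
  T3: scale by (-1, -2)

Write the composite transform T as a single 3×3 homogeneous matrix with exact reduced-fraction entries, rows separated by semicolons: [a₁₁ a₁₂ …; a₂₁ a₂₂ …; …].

T1 = [4/5 -3/5 0; 3/5 4/5 0; 0 0 1]
T2·T1 = [4/5 -3/5 -1; 3/5 4/5 -3; 0 0 1]
T3·…·T1 = [-4/5 3/5 1; -6/5 -8/5 6; 0 0 1]

T = [-4/5 3/5 1; -6/5 -8/5 6; 0 0 1]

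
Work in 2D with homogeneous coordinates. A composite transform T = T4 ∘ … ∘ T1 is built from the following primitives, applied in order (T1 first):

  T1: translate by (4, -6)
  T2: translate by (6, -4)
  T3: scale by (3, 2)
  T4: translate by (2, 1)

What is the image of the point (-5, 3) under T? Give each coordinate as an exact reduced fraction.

T1 translate by (4, -6): (-5, 3) → (-1, -3)
T2 translate by (6, -4): (-1, -3) → (5, -7)
T3 scale by (3, 2): (5, -7) → (15, -14)
T4 translate by (2, 1): (15, -14) → (17, -13)

T(p) = (17, -13)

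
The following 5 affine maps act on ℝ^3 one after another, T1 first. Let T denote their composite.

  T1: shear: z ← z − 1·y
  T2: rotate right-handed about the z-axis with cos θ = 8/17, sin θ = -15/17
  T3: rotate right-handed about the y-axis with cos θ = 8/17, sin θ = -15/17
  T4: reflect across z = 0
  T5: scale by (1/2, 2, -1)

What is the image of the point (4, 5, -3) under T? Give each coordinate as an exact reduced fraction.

T(p) = (1448/289, -40/17, 517/289)

T1 shear: z ← z − 1·y: (4, 5, -3) → (4, 5, -8)
T2 rotate right-handed about the z-axis with cos θ = 8/17, sin θ = -15/17: (4, 5, -8) → (107/17, -20/17, -8)
T3 rotate right-handed about the y-axis with cos θ = 8/17, sin θ = -15/17: (107/17, -20/17, -8) → (2896/289, -20/17, 517/289)
T4 reflect across z = 0: (2896/289, -20/17, 517/289) → (2896/289, -20/17, -517/289)
T5 scale by (1/2, 2, -1): (2896/289, -20/17, -517/289) → (1448/289, -40/17, 517/289)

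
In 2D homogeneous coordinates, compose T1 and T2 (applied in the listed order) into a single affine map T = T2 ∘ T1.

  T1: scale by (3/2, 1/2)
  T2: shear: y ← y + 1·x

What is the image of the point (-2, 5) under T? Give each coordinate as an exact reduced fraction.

T(p) = (-3, -1/2)

T1 scale by (3/2, 1/2): (-2, 5) → (-3, 5/2)
T2 shear: y ← y + 1·x: (-3, 5/2) → (-3, -1/2)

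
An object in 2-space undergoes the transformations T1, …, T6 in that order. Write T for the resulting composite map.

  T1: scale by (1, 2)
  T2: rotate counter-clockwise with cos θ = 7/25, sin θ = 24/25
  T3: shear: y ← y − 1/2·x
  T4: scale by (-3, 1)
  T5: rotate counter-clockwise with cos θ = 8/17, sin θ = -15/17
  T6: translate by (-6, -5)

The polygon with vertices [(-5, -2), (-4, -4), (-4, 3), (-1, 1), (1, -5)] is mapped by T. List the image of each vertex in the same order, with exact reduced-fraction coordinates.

T1 scale by (1, 2): (-5, -2) → (-5, -4); (-4, -4) → (-4, -8); (-4, 3) → (-4, 6); (-1, 1) → (-1, 2); (1, -5) → (1, -10)
T2 rotate counter-clockwise with cos θ = 7/25, sin θ = 24/25: (-5, -4) → (61/25, -148/25); (-4, -8) → (164/25, -152/25); (-4, 6) → (-172/25, -54/25); (-1, 2) → (-11/5, -2/5); (1, -10) → (247/25, -46/25)
T3 shear: y ← y − 1/2·x: (61/25, -148/25) → (61/25, -357/50); (164/25, -152/25) → (164/25, -234/25); (-172/25, -54/25) → (-172/25, 32/25); (-11/5, -2/5) → (-11/5, 7/10); (247/25, -46/25) → (247/25, -339/50)
T4 scale by (-3, 1): (61/25, -357/50) → (-183/25, -357/50); (164/25, -234/25) → (-492/25, -234/25); (-172/25, 32/25) → (516/25, 32/25); (-11/5, 7/10) → (33/5, 7/10); (247/25, -339/50) → (-741/25, -339/50)
T5 rotate counter-clockwise with cos θ = 8/17, sin θ = -15/17: (-183/25, -357/50) → (-8283/850, 1317/425); (-492/25, -234/25) → (-438/25, 324/25); (516/25, 32/25) → (4608/425, -7484/425); (33/5, 7/10) → (633/170, -467/85); (-741/25, -339/50) → (-16941/850, 9759/425)
T6 translate by (-6, -5): (-8283/850, 1317/425) → (-13383/850, -808/425); (-438/25, 324/25) → (-588/25, 199/25); (4608/425, -7484/425) → (2058/425, -9609/425); (633/170, -467/85) → (-387/170, -892/85); (-16941/850, 9759/425) → (-22041/850, 7634/425)

image vertices: (-13383/850, -808/425), (-588/25, 199/25), (2058/425, -9609/425), (-387/170, -892/85), (-22041/850, 7634/425)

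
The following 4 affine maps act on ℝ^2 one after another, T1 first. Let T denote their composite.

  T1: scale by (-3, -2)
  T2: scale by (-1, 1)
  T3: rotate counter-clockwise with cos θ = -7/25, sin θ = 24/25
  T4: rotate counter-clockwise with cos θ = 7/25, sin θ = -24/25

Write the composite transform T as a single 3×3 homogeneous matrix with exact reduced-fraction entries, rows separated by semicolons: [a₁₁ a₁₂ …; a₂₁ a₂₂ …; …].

T1 = [-3 0 0; 0 -2 0; 0 0 1]
T2·T1 = [3 0 0; 0 -2 0; 0 0 1]
T3·…·T1 = [-21/25 48/25 0; 72/25 14/25 0; 0 0 1]
T4·…·T1 = [1581/625 672/625 0; 1008/625 -1054/625 0; 0 0 1]

T = [1581/625 672/625 0; 1008/625 -1054/625 0; 0 0 1]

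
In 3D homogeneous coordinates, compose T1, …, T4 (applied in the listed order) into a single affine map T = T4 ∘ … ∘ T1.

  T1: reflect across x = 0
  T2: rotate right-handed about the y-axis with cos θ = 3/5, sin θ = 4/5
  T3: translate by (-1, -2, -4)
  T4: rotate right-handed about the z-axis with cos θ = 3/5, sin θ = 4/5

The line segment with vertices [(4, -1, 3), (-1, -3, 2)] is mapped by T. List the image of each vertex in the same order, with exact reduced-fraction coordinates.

T1 reflect across x = 0: (4, -1, 3) → (-4, -1, 3); (-1, -3, 2) → (1, -3, 2)
T2 rotate right-handed about the y-axis with cos θ = 3/5, sin θ = 4/5: (-4, -1, 3) → (0, -1, 5); (1, -3, 2) → (11/5, -3, 2/5)
T3 translate by (-1, -2, -4): (0, -1, 5) → (-1, -3, 1); (11/5, -3, 2/5) → (6/5, -5, -18/5)
T4 rotate right-handed about the z-axis with cos θ = 3/5, sin θ = 4/5: (-1, -3, 1) → (9/5, -13/5, 1); (6/5, -5, -18/5) → (118/25, -51/25, -18/5)

image vertices: (9/5, -13/5, 1), (118/25, -51/25, -18/5)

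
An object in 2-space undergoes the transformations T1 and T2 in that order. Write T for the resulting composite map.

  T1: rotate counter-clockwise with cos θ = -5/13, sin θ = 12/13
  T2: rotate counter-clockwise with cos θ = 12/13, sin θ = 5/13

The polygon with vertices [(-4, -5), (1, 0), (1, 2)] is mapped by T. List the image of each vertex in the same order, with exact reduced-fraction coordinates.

T1 rotate counter-clockwise with cos θ = -5/13, sin θ = 12/13: (-4, -5) → (80/13, -23/13); (1, 0) → (-5/13, 12/13); (1, 2) → (-29/13, 2/13)
T2 rotate counter-clockwise with cos θ = 12/13, sin θ = 5/13: (80/13, -23/13) → (1075/169, 124/169); (-5/13, 12/13) → (-120/169, 119/169); (-29/13, 2/13) → (-358/169, -121/169)

image vertices: (1075/169, 124/169), (-120/169, 119/169), (-358/169, -121/169)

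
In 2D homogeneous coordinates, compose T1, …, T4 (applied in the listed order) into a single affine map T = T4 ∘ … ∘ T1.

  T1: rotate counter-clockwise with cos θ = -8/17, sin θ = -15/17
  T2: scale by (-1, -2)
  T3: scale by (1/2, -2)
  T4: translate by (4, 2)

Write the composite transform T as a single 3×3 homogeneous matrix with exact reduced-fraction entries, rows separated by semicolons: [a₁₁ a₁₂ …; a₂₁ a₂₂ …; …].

T1 = [-8/17 15/17 0; -15/17 -8/17 0; 0 0 1]
T2·T1 = [8/17 -15/17 0; 30/17 16/17 0; 0 0 1]
T3·…·T1 = [4/17 -15/34 0; -60/17 -32/17 0; 0 0 1]
T4·…·T1 = [4/17 -15/34 4; -60/17 -32/17 2; 0 0 1]

T = [4/17 -15/34 4; -60/17 -32/17 2; 0 0 1]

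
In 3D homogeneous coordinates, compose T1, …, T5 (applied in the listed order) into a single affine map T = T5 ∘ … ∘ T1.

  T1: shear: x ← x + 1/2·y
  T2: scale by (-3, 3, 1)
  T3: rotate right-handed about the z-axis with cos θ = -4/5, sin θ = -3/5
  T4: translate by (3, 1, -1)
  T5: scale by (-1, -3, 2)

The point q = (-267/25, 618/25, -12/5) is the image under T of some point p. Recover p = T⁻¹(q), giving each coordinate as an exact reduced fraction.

p = (-9/5, 4, -1/5)

T1 = [1 1/2 0 0; 0 1 0 0; 0 0 1 0; 0 0 0 1]
T2·T1 = [-3 -3/2 0 0; 0 3 0 0; 0 0 1 0; 0 0 0 1]
T3·…·T1 = [12/5 3 0 0; 9/5 -3/2 0 0; 0 0 1 0; 0 0 0 1]
T4·…·T1 = [12/5 3 0 3; 9/5 -3/2 0 1; 0 0 1 -1; 0 0 0 1]
T5·…·T1 = [-12/5 -3 0 -3; -27/5 9/2 0 -3; 0 0 2 -2; 0 0 0 1]
det M = -54; M⁻¹ = [-1/6 -1/9 0 -5/6; -1/5 4/45 0 -1/3; 0 0 1/2 1; 0 0 0 1]
M⁻¹ · (-267/25, 618/25, -12/5)ᵀ = (-9/5, 4, -1/5)ᵀ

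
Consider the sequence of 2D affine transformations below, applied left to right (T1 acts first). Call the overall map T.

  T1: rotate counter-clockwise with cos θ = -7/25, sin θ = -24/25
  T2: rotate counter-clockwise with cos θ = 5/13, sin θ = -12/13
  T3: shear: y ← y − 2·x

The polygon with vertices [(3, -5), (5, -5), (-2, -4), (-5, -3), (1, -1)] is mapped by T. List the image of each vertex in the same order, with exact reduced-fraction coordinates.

image vertices: (-1149/325, 761/65), (-359/65, 201/13), (502/325, 72/65), (1507/325, -373/65), (-359/325, 201/65)

T1 rotate counter-clockwise with cos θ = -7/25, sin θ = -24/25: (3, -5) → (-141/25, -37/25); (5, -5) → (-31/5, -17/5); (-2, -4) → (-82/25, 76/25); (-5, -3) → (-37/25, 141/25); (1, -1) → (-31/25, -17/25)
T2 rotate counter-clockwise with cos θ = 5/13, sin θ = -12/13: (-141/25, -37/25) → (-1149/325, 1507/325); (-31/5, -17/5) → (-359/65, 287/65); (-82/25, 76/25) → (502/325, 1364/325); (-37/25, 141/25) → (1507/325, 1149/325); (-31/25, -17/25) → (-359/325, 287/325)
T3 shear: y ← y − 2·x: (-1149/325, 1507/325) → (-1149/325, 761/65); (-359/65, 287/65) → (-359/65, 201/13); (502/325, 1364/325) → (502/325, 72/65); (1507/325, 1149/325) → (1507/325, -373/65); (-359/325, 287/325) → (-359/325, 201/65)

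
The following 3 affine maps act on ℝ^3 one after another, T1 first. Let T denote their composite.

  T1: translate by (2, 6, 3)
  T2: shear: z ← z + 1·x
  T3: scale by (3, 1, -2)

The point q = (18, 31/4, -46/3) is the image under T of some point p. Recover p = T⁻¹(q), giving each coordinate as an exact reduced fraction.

T1 = [1 0 0 2; 0 1 0 6; 0 0 1 3; 0 0 0 1]
T2·T1 = [1 0 0 2; 0 1 0 6; 1 0 1 5; 0 0 0 1]
T3·…·T1 = [3 0 0 6; 0 1 0 6; -2 0 -2 -10; 0 0 0 1]
det M = -6; M⁻¹ = [1/3 0 0 -2; 0 1 0 -6; -1/3 0 -1/2 -3; 0 0 0 1]
M⁻¹ · (18, 31/4, -46/3)ᵀ = (4, 7/4, -4/3)ᵀ

p = (4, 7/4, -4/3)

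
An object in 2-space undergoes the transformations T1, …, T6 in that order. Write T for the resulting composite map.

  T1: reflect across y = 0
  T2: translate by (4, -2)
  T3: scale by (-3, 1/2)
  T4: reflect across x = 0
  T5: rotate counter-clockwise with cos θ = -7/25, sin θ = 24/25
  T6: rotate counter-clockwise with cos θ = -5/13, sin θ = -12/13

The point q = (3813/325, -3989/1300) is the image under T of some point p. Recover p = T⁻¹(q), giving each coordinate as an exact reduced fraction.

p = (0, 3/2)

T1 = [1 0 0; 0 -1 0; 0 0 1]
T2·T1 = [1 0 4; 0 -1 -2; 0 0 1]
T3·…·T1 = [-3 0 -12; 0 -1/2 -1; 0 0 1]
T4·…·T1 = [3 0 12; 0 -1/2 -1; 0 0 1]
T5·…·T1 = [-21/25 12/25 -12/5; 72/25 7/50 59/5; 0 0 1]
T6·…·T1 = [969/325 -18/325 768/65; -108/325 -323/650 -151/65; 0 0 1]
det M = -3/2; M⁻¹ = [323/975 -12/325 -4; -72/325 -646/325 -2; 0 0 1]
M⁻¹ · (3813/325, -3989/1300)ᵀ = (0, 3/2)ᵀ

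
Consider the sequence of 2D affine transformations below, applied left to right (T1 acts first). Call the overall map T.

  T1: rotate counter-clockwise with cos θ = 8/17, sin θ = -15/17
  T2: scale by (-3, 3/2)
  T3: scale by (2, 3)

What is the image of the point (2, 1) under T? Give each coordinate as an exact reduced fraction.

T1 rotate counter-clockwise with cos θ = 8/17, sin θ = -15/17: (2, 1) → (31/17, -22/17)
T2 scale by (-3, 3/2): (31/17, -22/17) → (-93/17, -33/17)
T3 scale by (2, 3): (-93/17, -33/17) → (-186/17, -99/17)

T(p) = (-186/17, -99/17)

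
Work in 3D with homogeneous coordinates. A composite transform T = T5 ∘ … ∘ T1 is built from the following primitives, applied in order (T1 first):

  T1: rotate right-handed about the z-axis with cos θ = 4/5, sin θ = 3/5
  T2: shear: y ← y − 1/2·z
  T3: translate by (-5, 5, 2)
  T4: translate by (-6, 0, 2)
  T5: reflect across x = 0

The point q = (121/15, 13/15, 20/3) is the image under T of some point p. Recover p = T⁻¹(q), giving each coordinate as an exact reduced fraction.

p = (2/3, -4, 8/3)

T1 = [4/5 -3/5 0 0; 3/5 4/5 0 0; 0 0 1 0; 0 0 0 1]
T2·T1 = [4/5 -3/5 0 0; 3/5 4/5 -1/2 0; 0 0 1 0; 0 0 0 1]
T3·…·T1 = [4/5 -3/5 0 -5; 3/5 4/5 -1/2 5; 0 0 1 2; 0 0 0 1]
T4·…·T1 = [4/5 -3/5 0 -11; 3/5 4/5 -1/2 5; 0 0 1 4; 0 0 0 1]
T5·…·T1 = [-4/5 3/5 0 11; 3/5 4/5 -1/2 5; 0 0 1 4; 0 0 0 1]
det M = -1; M⁻¹ = [-4/5 3/5 3/10 23/5; 3/5 4/5 2/5 -61/5; 0 0 1 -4; 0 0 0 1]
M⁻¹ · (121/15, 13/15, 20/3)ᵀ = (2/3, -4, 8/3)ᵀ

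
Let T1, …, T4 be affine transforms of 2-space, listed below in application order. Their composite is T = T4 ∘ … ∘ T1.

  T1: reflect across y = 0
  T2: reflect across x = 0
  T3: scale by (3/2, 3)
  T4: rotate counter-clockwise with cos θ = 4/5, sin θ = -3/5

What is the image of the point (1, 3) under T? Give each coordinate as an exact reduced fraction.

T1 reflect across y = 0: (1, 3) → (1, -3)
T2 reflect across x = 0: (1, -3) → (-1, -3)
T3 scale by (3/2, 3): (-1, -3) → (-3/2, -9)
T4 rotate counter-clockwise with cos θ = 4/5, sin θ = -3/5: (-3/2, -9) → (-33/5, -63/10)

T(p) = (-33/5, -63/10)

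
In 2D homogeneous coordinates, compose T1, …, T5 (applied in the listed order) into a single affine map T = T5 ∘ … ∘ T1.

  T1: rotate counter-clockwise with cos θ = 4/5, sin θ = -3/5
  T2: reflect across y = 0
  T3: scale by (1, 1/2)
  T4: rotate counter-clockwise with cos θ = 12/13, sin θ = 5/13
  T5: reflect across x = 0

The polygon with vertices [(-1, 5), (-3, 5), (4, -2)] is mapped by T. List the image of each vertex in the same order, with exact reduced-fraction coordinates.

image vertices: (-379/130, -83/65), (-217/130, -159/65), (-14/13, 34/13)

T1 rotate counter-clockwise with cos θ = 4/5, sin θ = -3/5: (-1, 5) → (11/5, 23/5); (-3, 5) → (3/5, 29/5); (4, -2) → (2, -4)
T2 reflect across y = 0: (11/5, 23/5) → (11/5, -23/5); (3/5, 29/5) → (3/5, -29/5); (2, -4) → (2, 4)
T3 scale by (1, 1/2): (11/5, -23/5) → (11/5, -23/10); (3/5, -29/5) → (3/5, -29/10); (2, 4) → (2, 2)
T4 rotate counter-clockwise with cos θ = 12/13, sin θ = 5/13: (11/5, -23/10) → (379/130, -83/65); (3/5, -29/10) → (217/130, -159/65); (2, 2) → (14/13, 34/13)
T5 reflect across x = 0: (379/130, -83/65) → (-379/130, -83/65); (217/130, -159/65) → (-217/130, -159/65); (14/13, 34/13) → (-14/13, 34/13)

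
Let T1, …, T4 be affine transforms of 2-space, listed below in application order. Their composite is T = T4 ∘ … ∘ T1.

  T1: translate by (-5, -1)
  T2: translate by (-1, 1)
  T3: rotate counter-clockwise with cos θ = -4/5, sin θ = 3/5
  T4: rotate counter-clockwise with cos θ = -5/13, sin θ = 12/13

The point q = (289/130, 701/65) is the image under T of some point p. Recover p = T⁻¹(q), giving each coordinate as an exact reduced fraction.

p = (-5, -1/2)

T1 = [1 0 -5; 0 1 -1; 0 0 1]
T2·T1 = [1 0 -6; 0 1 0; 0 0 1]
T3·…·T1 = [-4/5 -3/5 24/5; 3/5 -4/5 -18/5; 0 0 1]
T4·…·T1 = [-16/65 63/65 96/65; -63/65 -16/65 378/65; 0 0 1]
det M = 1; M⁻¹ = [-16/65 -63/65 6; 63/65 -16/65 0; 0 0 1]
M⁻¹ · (289/130, 701/65)ᵀ = (-5, -1/2)ᵀ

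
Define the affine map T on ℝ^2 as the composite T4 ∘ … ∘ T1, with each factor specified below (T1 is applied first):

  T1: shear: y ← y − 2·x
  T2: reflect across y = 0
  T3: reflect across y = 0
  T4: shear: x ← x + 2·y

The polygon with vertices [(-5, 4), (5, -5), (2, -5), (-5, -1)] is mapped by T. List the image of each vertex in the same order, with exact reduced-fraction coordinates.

T1 shear: y ← y − 2·x: (-5, 4) → (-5, 14); (5, -5) → (5, -15); (2, -5) → (2, -9); (-5, -1) → (-5, 9)
T2 reflect across y = 0: (-5, 14) → (-5, -14); (5, -15) → (5, 15); (2, -9) → (2, 9); (-5, 9) → (-5, -9)
T3 reflect across y = 0: (-5, -14) → (-5, 14); (5, 15) → (5, -15); (2, 9) → (2, -9); (-5, -9) → (-5, 9)
T4 shear: x ← x + 2·y: (-5, 14) → (23, 14); (5, -15) → (-25, -15); (2, -9) → (-16, -9); (-5, 9) → (13, 9)

image vertices: (23, 14), (-25, -15), (-16, -9), (13, 9)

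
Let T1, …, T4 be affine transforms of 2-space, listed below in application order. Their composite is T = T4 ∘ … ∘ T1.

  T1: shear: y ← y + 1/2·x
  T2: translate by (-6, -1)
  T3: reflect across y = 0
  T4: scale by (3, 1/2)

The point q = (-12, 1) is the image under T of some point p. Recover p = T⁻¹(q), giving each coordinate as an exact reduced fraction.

T1 = [1 0 0; 1/2 1 0; 0 0 1]
T2·T1 = [1 0 -6; 1/2 1 -1; 0 0 1]
T3·…·T1 = [1 0 -6; -1/2 -1 1; 0 0 1]
T4·…·T1 = [3 0 -18; -1/4 -1/2 1/2; 0 0 1]
det M = -3/2; M⁻¹ = [1/3 0 6; -1/6 -2 -2; 0 0 1]
M⁻¹ · (-12, 1)ᵀ = (2, -2)ᵀ

p = (2, -2)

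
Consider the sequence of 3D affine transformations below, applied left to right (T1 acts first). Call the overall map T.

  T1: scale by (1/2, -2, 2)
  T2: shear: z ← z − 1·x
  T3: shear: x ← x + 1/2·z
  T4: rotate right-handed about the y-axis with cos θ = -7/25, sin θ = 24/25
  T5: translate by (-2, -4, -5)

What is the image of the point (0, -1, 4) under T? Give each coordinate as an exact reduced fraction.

T(p) = (114/25, -2, -277/25)

T1 scale by (1/2, -2, 2): (0, -1, 4) → (0, 2, 8)
T2 shear: z ← z − 1·x: (0, 2, 8) → (0, 2, 8)
T3 shear: x ← x + 1/2·z: (0, 2, 8) → (4, 2, 8)
T4 rotate right-handed about the y-axis with cos θ = -7/25, sin θ = 24/25: (4, 2, 8) → (164/25, 2, -152/25)
T5 translate by (-2, -4, -5): (164/25, 2, -152/25) → (114/25, -2, -277/25)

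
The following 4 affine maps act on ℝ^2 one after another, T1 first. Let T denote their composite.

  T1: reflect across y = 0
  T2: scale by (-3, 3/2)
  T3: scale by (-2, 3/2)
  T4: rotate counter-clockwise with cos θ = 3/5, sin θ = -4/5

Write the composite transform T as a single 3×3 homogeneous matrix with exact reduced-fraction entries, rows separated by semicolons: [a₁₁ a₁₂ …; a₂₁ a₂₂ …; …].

T = [18/5 -9/5 0; -24/5 -27/20 0; 0 0 1]

T1 = [1 0 0; 0 -1 0; 0 0 1]
T2·T1 = [-3 0 0; 0 -3/2 0; 0 0 1]
T3·…·T1 = [6 0 0; 0 -9/4 0; 0 0 1]
T4·…·T1 = [18/5 -9/5 0; -24/5 -27/20 0; 0 0 1]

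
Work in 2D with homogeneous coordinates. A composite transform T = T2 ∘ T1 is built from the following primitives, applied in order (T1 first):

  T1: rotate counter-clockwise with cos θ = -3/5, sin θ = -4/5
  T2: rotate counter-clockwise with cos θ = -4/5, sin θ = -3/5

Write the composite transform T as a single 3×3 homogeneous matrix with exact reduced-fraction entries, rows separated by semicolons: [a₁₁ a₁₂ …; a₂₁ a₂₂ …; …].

T = [0 -1 0; 1 0 0; 0 0 1]

T1 = [-3/5 4/5 0; -4/5 -3/5 0; 0 0 1]
T2·T1 = [0 -1 0; 1 0 0; 0 0 1]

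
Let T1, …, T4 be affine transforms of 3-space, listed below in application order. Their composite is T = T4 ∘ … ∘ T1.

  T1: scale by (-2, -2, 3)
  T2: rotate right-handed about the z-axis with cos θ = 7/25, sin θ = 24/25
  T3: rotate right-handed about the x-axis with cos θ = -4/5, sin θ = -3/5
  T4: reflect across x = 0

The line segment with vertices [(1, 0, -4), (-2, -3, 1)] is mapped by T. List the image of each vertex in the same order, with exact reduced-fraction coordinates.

T1 scale by (-2, -2, 3): (1, 0, -4) → (-2, 0, -12); (-2, -3, 1) → (4, 6, 3)
T2 rotate right-handed about the z-axis with cos θ = 7/25, sin θ = 24/25: (-2, 0, -12) → (-14/25, -48/25, -12); (4, 6, 3) → (-116/25, 138/25, 3)
T3 rotate right-handed about the x-axis with cos θ = -4/5, sin θ = -3/5: (-14/25, -48/25, -12) → (-14/25, -708/125, 1344/125); (-116/25, 138/25, 3) → (-116/25, -327/125, -714/125)
T4 reflect across x = 0: (-14/25, -708/125, 1344/125) → (14/25, -708/125, 1344/125); (-116/25, -327/125, -714/125) → (116/25, -327/125, -714/125)

image vertices: (14/25, -708/125, 1344/125), (116/25, -327/125, -714/125)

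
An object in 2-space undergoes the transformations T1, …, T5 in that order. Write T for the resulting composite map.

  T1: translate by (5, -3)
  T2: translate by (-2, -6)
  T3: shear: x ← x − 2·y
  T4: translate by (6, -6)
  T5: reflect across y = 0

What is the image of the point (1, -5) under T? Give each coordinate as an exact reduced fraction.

T1 translate by (5, -3): (1, -5) → (6, -8)
T2 translate by (-2, -6): (6, -8) → (4, -14)
T3 shear: x ← x − 2·y: (4, -14) → (32, -14)
T4 translate by (6, -6): (32, -14) → (38, -20)
T5 reflect across y = 0: (38, -20) → (38, 20)

T(p) = (38, 20)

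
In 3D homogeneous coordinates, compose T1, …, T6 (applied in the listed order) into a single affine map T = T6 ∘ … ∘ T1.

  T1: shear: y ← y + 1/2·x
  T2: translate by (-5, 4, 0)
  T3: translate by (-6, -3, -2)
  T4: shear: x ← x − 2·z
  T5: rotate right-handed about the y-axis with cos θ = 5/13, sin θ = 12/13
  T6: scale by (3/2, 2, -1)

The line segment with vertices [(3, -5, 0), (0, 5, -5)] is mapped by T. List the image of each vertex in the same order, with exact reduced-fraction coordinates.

T1 shear: y ← y + 1/2·x: (3, -5, 0) → (3, -7/2, 0); (0, 5, -5) → (0, 5, -5)
T2 translate by (-5, 4, 0): (3, -7/2, 0) → (-2, 1/2, 0); (0, 5, -5) → (-5, 9, -5)
T3 translate by (-6, -3, -2): (-2, 1/2, 0) → (-8, -5/2, -2); (-5, 9, -5) → (-11, 6, -7)
T4 shear: x ← x − 2·z: (-8, -5/2, -2) → (-4, -5/2, -2); (-11, 6, -7) → (3, 6, -7)
T5 rotate right-handed about the y-axis with cos θ = 5/13, sin θ = 12/13: (-4, -5/2, -2) → (-44/13, -5/2, 38/13); (3, 6, -7) → (-69/13, 6, -71/13)
T6 scale by (3/2, 2, -1): (-44/13, -5/2, 38/13) → (-66/13, -5, -38/13); (-69/13, 6, -71/13) → (-207/26, 12, 71/13)

image vertices: (-66/13, -5, -38/13), (-207/26, 12, 71/13)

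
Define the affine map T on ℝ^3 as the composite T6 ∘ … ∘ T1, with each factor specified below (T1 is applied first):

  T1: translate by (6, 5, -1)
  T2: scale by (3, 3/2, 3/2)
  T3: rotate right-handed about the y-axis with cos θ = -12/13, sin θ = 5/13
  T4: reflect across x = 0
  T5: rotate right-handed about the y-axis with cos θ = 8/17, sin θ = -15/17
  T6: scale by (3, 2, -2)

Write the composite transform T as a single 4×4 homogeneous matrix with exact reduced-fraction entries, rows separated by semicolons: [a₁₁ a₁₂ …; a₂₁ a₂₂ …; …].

T = [1539/221 0 630/221 8604/221; 0 3 0 15; -840/221 0 513/221 -5553/221; 0 0 0 1]

T1 = [1 0 0 6; 0 1 0 5; 0 0 1 -1; 0 0 0 1]
T2·T1 = [3 0 0 18; 0 3/2 0 15/2; 0 0 3/2 -3/2; 0 0 0 1]
T3·…·T1 = [-36/13 0 15/26 -447/26; 0 3/2 0 15/2; -15/13 0 -18/13 -72/13; 0 0 0 1]
T4·…·T1 = [36/13 0 -15/26 447/26; 0 3/2 0 15/2; -15/13 0 -18/13 -72/13; 0 0 0 1]
T5·…·T1 = [513/221 0 210/221 2868/221; 0 3/2 0 15/2; 420/221 0 -513/442 5553/442; 0 0 0 1]
T6·…·T1 = [1539/221 0 630/221 8604/221; 0 3 0 15; -840/221 0 513/221 -5553/221; 0 0 0 1]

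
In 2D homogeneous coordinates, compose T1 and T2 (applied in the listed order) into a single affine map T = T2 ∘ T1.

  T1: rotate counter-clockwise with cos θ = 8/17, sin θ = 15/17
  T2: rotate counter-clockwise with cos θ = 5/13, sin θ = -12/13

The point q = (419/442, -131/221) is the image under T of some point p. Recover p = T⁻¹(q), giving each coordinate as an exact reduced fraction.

T1 = [8/17 -15/17 0; 15/17 8/17 0; 0 0 1]
T2·T1 = [220/221 21/221 0; -21/221 220/221 0; 0 0 1]
det M = 1; M⁻¹ = [220/221 -21/221 0; 21/221 220/221 0; 0 0 1]
M⁻¹ · (419/442, -131/221)ᵀ = (1, -1/2)ᵀ

p = (1, -1/2)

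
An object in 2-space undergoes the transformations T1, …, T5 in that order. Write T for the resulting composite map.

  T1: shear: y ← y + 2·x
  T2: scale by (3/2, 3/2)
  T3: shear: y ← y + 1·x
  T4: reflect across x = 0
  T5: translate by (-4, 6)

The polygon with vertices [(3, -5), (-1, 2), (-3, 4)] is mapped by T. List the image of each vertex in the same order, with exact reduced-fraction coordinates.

image vertices: (-17/2, 12), (-5/2, 9/2), (1/2, -3/2)

T1 shear: y ← y + 2·x: (3, -5) → (3, 1); (-1, 2) → (-1, 0); (-3, 4) → (-3, -2)
T2 scale by (3/2, 3/2): (3, 1) → (9/2, 3/2); (-1, 0) → (-3/2, 0); (-3, -2) → (-9/2, -3)
T3 shear: y ← y + 1·x: (9/2, 3/2) → (9/2, 6); (-3/2, 0) → (-3/2, -3/2); (-9/2, -3) → (-9/2, -15/2)
T4 reflect across x = 0: (9/2, 6) → (-9/2, 6); (-3/2, -3/2) → (3/2, -3/2); (-9/2, -15/2) → (9/2, -15/2)
T5 translate by (-4, 6): (-9/2, 6) → (-17/2, 12); (3/2, -3/2) → (-5/2, 9/2); (9/2, -15/2) → (1/2, -3/2)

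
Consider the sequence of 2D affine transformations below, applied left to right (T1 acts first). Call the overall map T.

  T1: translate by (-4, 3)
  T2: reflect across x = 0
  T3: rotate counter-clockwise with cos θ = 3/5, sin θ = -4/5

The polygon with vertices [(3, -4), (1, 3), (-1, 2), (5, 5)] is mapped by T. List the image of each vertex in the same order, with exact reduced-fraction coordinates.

image vertices: (-1/5, -7/5), (33/5, 6/5), (7, -1), (29/5, 28/5)

T1 translate by (-4, 3): (3, -4) → (-1, -1); (1, 3) → (-3, 6); (-1, 2) → (-5, 5); (5, 5) → (1, 8)
T2 reflect across x = 0: (-1, -1) → (1, -1); (-3, 6) → (3, 6); (-5, 5) → (5, 5); (1, 8) → (-1, 8)
T3 rotate counter-clockwise with cos θ = 3/5, sin θ = -4/5: (1, -1) → (-1/5, -7/5); (3, 6) → (33/5, 6/5); (5, 5) → (7, -1); (-1, 8) → (29/5, 28/5)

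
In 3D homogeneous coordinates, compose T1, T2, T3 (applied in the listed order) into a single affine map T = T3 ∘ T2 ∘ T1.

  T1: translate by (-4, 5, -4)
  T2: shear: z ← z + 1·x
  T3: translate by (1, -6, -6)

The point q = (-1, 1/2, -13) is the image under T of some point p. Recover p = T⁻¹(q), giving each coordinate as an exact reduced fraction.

T1 = [1 0 0 -4; 0 1 0 5; 0 0 1 -4; 0 0 0 1]
T2·T1 = [1 0 0 -4; 0 1 0 5; 1 0 1 -8; 0 0 0 1]
T3·…·T1 = [1 0 0 -3; 0 1 0 -1; 1 0 1 -14; 0 0 0 1]
det M = 1; M⁻¹ = [1 0 0 3; 0 1 0 1; -1 0 1 11; 0 0 0 1]
M⁻¹ · (-1, 1/2, -13)ᵀ = (2, 3/2, -1)ᵀ

p = (2, 3/2, -1)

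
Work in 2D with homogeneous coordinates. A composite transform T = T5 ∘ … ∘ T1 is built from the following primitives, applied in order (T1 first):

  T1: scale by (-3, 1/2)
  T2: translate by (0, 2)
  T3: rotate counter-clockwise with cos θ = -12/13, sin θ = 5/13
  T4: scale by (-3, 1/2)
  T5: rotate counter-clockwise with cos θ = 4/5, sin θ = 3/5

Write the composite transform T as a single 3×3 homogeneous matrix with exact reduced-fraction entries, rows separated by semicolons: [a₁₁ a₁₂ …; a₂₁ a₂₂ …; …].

T1 = [-3 0 0; 0 1/2 0; 0 0 1]
T2·T1 = [-3 0 0; 0 1/2 2; 0 0 1]
T3·…·T1 = [36/13 -5/26 -10/13; -15/13 -6/13 -24/13; 0 0 1]
T4·…·T1 = [-108/13 15/26 30/13; -15/26 -3/13 -12/13; 0 0 1]
T5·…·T1 = [-63/10 3/5 12/5; -354/65 21/130 42/65; 0 0 1]

T = [-63/10 3/5 12/5; -354/65 21/130 42/65; 0 0 1]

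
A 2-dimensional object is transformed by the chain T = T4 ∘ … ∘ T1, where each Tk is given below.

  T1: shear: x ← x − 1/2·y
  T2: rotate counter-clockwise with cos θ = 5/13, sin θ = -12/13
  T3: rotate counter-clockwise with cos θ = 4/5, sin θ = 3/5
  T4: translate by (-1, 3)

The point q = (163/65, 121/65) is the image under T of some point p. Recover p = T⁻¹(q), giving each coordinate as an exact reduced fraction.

p = (4, 4/5)

T1 = [1 -1/2 0; 0 1 0; 0 0 1]
T2·T1 = [5/13 19/26 0; -12/13 11/13 0; 0 0 1]
T3·…·T1 = [56/65 1/13 0; -33/65 29/26 0; 0 0 1]
T4·…·T1 = [56/65 1/13 -1; -33/65 29/26 3; 0 0 1]
det M = 1; M⁻¹ = [29/26 -1/13 35/26; 33/65 56/65 -27/13; 0 0 1]
M⁻¹ · (163/65, 121/65)ᵀ = (4, 4/5)ᵀ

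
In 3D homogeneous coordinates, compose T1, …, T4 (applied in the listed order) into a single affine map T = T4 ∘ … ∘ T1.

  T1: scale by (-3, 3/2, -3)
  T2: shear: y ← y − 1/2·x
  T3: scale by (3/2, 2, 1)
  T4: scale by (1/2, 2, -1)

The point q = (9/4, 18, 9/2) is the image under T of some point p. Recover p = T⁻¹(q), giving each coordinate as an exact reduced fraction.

p = (-1, 4, 3/2)

T1 = [-3 0 0 0; 0 3/2 0 0; 0 0 -3 0; 0 0 0 1]
T2·T1 = [-3 0 0 0; 3/2 3/2 0 0; 0 0 -3 0; 0 0 0 1]
T3·…·T1 = [-9/2 0 0 0; 3 3 0 0; 0 0 -3 0; 0 0 0 1]
T4·…·T1 = [-9/4 0 0 0; 6 6 0 0; 0 0 3 0; 0 0 0 1]
det M = -81/2; M⁻¹ = [-4/9 0 0 0; 4/9 1/6 0 0; 0 0 1/3 0; 0 0 0 1]
M⁻¹ · (9/4, 18, 9/2)ᵀ = (-1, 4, 3/2)ᵀ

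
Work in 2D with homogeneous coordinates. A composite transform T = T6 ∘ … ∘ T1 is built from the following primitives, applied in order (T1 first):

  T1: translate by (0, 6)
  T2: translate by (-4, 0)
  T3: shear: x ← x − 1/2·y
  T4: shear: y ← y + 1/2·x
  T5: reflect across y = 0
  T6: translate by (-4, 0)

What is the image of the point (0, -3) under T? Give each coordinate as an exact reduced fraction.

T(p) = (-19/2, -1/4)

T1 translate by (0, 6): (0, -3) → (0, 3)
T2 translate by (-4, 0): (0, 3) → (-4, 3)
T3 shear: x ← x − 1/2·y: (-4, 3) → (-11/2, 3)
T4 shear: y ← y + 1/2·x: (-11/2, 3) → (-11/2, 1/4)
T5 reflect across y = 0: (-11/2, 1/4) → (-11/2, -1/4)
T6 translate by (-4, 0): (-11/2, -1/4) → (-19/2, -1/4)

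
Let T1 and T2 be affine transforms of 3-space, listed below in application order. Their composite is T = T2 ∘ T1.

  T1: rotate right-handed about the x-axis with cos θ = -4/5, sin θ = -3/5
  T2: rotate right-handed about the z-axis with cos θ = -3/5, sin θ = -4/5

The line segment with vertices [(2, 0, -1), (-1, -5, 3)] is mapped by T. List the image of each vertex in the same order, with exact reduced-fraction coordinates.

image vertices: (-42/25, -31/25, 4/5), (131/25, -67/25, 3/5)

T1 rotate right-handed about the x-axis with cos θ = -4/5, sin θ = -3/5: (2, 0, -1) → (2, -3/5, 4/5); (-1, -5, 3) → (-1, 29/5, 3/5)
T2 rotate right-handed about the z-axis with cos θ = -3/5, sin θ = -4/5: (2, -3/5, 4/5) → (-42/25, -31/25, 4/5); (-1, 29/5, 3/5) → (131/25, -67/25, 3/5)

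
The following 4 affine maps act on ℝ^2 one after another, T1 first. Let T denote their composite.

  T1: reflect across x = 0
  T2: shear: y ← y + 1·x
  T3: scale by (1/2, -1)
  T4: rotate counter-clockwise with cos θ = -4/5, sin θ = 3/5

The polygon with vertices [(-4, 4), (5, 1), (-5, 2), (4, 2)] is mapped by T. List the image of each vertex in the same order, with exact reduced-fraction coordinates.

T1 reflect across x = 0: (-4, 4) → (4, 4); (5, 1) → (-5, 1); (-5, 2) → (5, 2); (4, 2) → (-4, 2)
T2 shear: y ← y + 1·x: (4, 4) → (4, 8); (-5, 1) → (-5, -4); (5, 2) → (5, 7); (-4, 2) → (-4, -2)
T3 scale by (1/2, -1): (4, 8) → (2, -8); (-5, -4) → (-5/2, 4); (5, 7) → (5/2, -7); (-4, -2) → (-2, 2)
T4 rotate counter-clockwise with cos θ = -4/5, sin θ = 3/5: (2, -8) → (16/5, 38/5); (-5/2, 4) → (-2/5, -47/10); (5/2, -7) → (11/5, 71/10); (-2, 2) → (2/5, -14/5)

image vertices: (16/5, 38/5), (-2/5, -47/10), (11/5, 71/10), (2/5, -14/5)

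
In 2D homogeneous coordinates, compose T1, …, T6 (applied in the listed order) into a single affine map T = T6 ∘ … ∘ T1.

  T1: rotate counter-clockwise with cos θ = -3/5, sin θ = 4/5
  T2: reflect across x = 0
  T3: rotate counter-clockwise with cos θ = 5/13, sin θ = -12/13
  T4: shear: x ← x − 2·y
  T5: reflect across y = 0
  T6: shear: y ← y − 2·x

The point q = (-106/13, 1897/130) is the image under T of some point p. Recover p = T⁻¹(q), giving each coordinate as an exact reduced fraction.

p = (-5, -1/2)

T1 = [-3/5 -4/5 0; 4/5 -3/5 0; 0 0 1]
T2·T1 = [3/5 4/5 0; 4/5 -3/5 0; 0 0 1]
T3·…·T1 = [63/65 -16/65 0; -16/65 -63/65 0; 0 0 1]
T4·…·T1 = [19/13 22/13 0; -16/65 -63/65 0; 0 0 1]
T5·…·T1 = [19/13 22/13 0; 16/65 63/65 0; 0 0 1]
T6·…·T1 = [19/13 22/13 0; -174/65 -157/65 0; 0 0 1]
det M = 1; M⁻¹ = [-157/65 -22/13 0; 174/65 19/13 0; 0 0 1]
M⁻¹ · (-106/13, 1897/130)ᵀ = (-5, -1/2)ᵀ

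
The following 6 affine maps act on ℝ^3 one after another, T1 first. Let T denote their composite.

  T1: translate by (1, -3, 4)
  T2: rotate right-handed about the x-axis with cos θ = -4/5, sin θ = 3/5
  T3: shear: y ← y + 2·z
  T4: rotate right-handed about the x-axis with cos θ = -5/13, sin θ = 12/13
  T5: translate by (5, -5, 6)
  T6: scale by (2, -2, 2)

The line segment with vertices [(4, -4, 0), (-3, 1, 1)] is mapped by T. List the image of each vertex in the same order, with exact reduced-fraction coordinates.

image vertices: (20, -818/65, -242/65), (6, -564/65, -376/65)

T1 translate by (1, -3, 4): (4, -4, 0) → (5, -7, 4); (-3, 1, 1) → (-2, -2, 5)
T2 rotate right-handed about the x-axis with cos θ = -4/5, sin θ = 3/5: (5, -7, 4) → (5, 16/5, -37/5); (-2, -2, 5) → (-2, -7/5, -26/5)
T3 shear: y ← y + 2·z: (5, 16/5, -37/5) → (5, -58/5, -37/5); (-2, -7/5, -26/5) → (-2, -59/5, -26/5)
T4 rotate right-handed about the x-axis with cos θ = -5/13, sin θ = 12/13: (5, -58/5, -37/5) → (5, 734/65, -511/65); (-2, -59/5, -26/5) → (-2, 607/65, -578/65)
T5 translate by (5, -5, 6): (5, 734/65, -511/65) → (10, 409/65, -121/65); (-2, 607/65, -578/65) → (3, 282/65, -188/65)
T6 scale by (2, -2, 2): (10, 409/65, -121/65) → (20, -818/65, -242/65); (3, 282/65, -188/65) → (6, -564/65, -376/65)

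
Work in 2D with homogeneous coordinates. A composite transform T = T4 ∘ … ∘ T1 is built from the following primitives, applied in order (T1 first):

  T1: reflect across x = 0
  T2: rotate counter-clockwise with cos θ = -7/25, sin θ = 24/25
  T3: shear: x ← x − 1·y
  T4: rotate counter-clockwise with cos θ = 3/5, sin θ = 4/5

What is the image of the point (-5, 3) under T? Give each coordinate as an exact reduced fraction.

T(p) = (-1014/125, -527/125)

T1 reflect across x = 0: (-5, 3) → (5, 3)
T2 rotate counter-clockwise with cos θ = -7/25, sin θ = 24/25: (5, 3) → (-107/25, 99/25)
T3 shear: x ← x − 1·y: (-107/25, 99/25) → (-206/25, 99/25)
T4 rotate counter-clockwise with cos θ = 3/5, sin θ = 4/5: (-206/25, 99/25) → (-1014/125, -527/125)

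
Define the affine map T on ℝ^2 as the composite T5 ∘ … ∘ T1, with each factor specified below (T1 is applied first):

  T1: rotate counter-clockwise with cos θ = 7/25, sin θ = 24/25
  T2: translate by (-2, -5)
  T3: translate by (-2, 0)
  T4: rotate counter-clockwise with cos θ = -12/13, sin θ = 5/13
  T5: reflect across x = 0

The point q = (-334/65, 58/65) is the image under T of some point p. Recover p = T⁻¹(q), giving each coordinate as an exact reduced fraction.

T1 = [7/25 -24/25 0; 24/25 7/25 0; 0 0 1]
T2·T1 = [7/25 -24/25 -2; 24/25 7/25 -5; 0 0 1]
T3·…·T1 = [7/25 -24/25 -4; 24/25 7/25 -5; 0 0 1]
T4·…·T1 = [-204/325 253/325 73/13; -253/325 -204/325 40/13; 0 0 1]
T5·…·T1 = [204/325 -253/325 -73/13; -253/325 -204/325 40/13; 0 0 1]
det M = -1; M⁻¹ = [204/325 -253/325 148/25; -253/325 -204/325 -61/25; 0 0 1]
M⁻¹ · (-334/65, 58/65)ᵀ = (2, 1)ᵀ

p = (2, 1)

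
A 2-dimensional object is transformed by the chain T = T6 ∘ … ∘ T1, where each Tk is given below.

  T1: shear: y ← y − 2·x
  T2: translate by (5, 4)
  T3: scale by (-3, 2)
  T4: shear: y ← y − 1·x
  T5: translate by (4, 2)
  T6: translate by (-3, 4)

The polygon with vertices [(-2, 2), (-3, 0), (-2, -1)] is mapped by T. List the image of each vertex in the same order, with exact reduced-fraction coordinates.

T1 shear: y ← y − 2·x: (-2, 2) → (-2, 6); (-3, 0) → (-3, 6); (-2, -1) → (-2, 3)
T2 translate by (5, 4): (-2, 6) → (3, 10); (-3, 6) → (2, 10); (-2, 3) → (3, 7)
T3 scale by (-3, 2): (3, 10) → (-9, 20); (2, 10) → (-6, 20); (3, 7) → (-9, 14)
T4 shear: y ← y − 1·x: (-9, 20) → (-9, 29); (-6, 20) → (-6, 26); (-9, 14) → (-9, 23)
T5 translate by (4, 2): (-9, 29) → (-5, 31); (-6, 26) → (-2, 28); (-9, 23) → (-5, 25)
T6 translate by (-3, 4): (-5, 31) → (-8, 35); (-2, 28) → (-5, 32); (-5, 25) → (-8, 29)

image vertices: (-8, 35), (-5, 32), (-8, 29)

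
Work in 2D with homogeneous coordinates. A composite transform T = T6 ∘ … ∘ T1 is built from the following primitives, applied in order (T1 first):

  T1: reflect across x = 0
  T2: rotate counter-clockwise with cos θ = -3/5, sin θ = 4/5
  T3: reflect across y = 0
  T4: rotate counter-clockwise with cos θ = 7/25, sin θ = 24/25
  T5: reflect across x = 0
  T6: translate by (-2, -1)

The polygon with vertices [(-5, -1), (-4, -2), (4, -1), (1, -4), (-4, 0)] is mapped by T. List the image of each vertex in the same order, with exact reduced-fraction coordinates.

image vertices: (-29/5, -22/5), (-6, -3), (-2/5, 14/5), (-23/5, 11/5), (-22/5, -21/5)

T1 reflect across x = 0: (-5, -1) → (5, -1); (-4, -2) → (4, -2); (4, -1) → (-4, -1); (1, -4) → (-1, -4); (-4, 0) → (4, 0)
T2 rotate counter-clockwise with cos θ = -3/5, sin θ = 4/5: (5, -1) → (-11/5, 23/5); (4, -2) → (-4/5, 22/5); (-4, -1) → (16/5, -13/5); (-1, -4) → (19/5, 8/5); (4, 0) → (-12/5, 16/5)
T3 reflect across y = 0: (-11/5, 23/5) → (-11/5, -23/5); (-4/5, 22/5) → (-4/5, -22/5); (16/5, -13/5) → (16/5, 13/5); (19/5, 8/5) → (19/5, -8/5); (-12/5, 16/5) → (-12/5, -16/5)
T4 rotate counter-clockwise with cos θ = 7/25, sin θ = 24/25: (-11/5, -23/5) → (19/5, -17/5); (-4/5, -22/5) → (4, -2); (16/5, 13/5) → (-8/5, 19/5); (19/5, -8/5) → (13/5, 16/5); (-12/5, -16/5) → (12/5, -16/5)
T5 reflect across x = 0: (19/5, -17/5) → (-19/5, -17/5); (4, -2) → (-4, -2); (-8/5, 19/5) → (8/5, 19/5); (13/5, 16/5) → (-13/5, 16/5); (12/5, -16/5) → (-12/5, -16/5)
T6 translate by (-2, -1): (-19/5, -17/5) → (-29/5, -22/5); (-4, -2) → (-6, -3); (8/5, 19/5) → (-2/5, 14/5); (-13/5, 16/5) → (-23/5, 11/5); (-12/5, -16/5) → (-22/5, -21/5)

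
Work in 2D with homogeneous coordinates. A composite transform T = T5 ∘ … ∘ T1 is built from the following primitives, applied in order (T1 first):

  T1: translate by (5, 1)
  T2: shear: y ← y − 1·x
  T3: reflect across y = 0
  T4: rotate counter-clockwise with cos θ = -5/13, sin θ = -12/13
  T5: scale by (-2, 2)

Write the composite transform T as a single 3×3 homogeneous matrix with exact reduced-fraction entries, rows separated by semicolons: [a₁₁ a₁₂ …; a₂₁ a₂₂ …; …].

T = [-14/13 24/13 -46/13; -34/13 10/13 -160/13; 0 0 1]

T1 = [1 0 5; 0 1 1; 0 0 1]
T2·T1 = [1 0 5; -1 1 -4; 0 0 1]
T3·…·T1 = [1 0 5; 1 -1 4; 0 0 1]
T4·…·T1 = [7/13 -12/13 23/13; -17/13 5/13 -80/13; 0 0 1]
T5·…·T1 = [-14/13 24/13 -46/13; -34/13 10/13 -160/13; 0 0 1]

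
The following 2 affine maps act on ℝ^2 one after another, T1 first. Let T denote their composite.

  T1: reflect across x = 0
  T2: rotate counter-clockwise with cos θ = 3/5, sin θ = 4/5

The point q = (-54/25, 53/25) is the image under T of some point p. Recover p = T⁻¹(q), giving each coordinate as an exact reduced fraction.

T1 = [-1 0 0; 0 1 0; 0 0 1]
T2·T1 = [-3/5 -4/5 0; -4/5 3/5 0; 0 0 1]
det M = -1; M⁻¹ = [-3/5 -4/5 0; -4/5 3/5 0; 0 0 1]
M⁻¹ · (-54/25, 53/25)ᵀ = (-2/5, 3)ᵀ

p = (-2/5, 3)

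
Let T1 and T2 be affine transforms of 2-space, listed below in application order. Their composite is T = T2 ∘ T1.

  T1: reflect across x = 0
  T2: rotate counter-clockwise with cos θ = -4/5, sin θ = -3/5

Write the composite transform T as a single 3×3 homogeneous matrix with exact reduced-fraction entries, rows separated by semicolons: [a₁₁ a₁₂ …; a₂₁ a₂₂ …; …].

T1 = [-1 0 0; 0 1 0; 0 0 1]
T2·T1 = [4/5 3/5 0; 3/5 -4/5 0; 0 0 1]

T = [4/5 3/5 0; 3/5 -4/5 0; 0 0 1]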